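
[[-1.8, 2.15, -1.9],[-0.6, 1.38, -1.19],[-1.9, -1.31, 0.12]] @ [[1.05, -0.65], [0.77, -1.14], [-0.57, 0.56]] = [[0.85, -2.34], [1.11, -1.85], [-3.07, 2.80]]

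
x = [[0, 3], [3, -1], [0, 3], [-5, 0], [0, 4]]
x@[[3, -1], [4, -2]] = [[12, -6], [5, -1], [12, -6], [-15, 5], [16, -8]]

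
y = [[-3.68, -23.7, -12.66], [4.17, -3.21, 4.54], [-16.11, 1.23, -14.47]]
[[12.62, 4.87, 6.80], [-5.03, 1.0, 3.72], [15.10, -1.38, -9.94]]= y@[[0.11, 0.06, 0.56], [0.07, -0.22, -0.39], [-1.16, 0.01, 0.03]]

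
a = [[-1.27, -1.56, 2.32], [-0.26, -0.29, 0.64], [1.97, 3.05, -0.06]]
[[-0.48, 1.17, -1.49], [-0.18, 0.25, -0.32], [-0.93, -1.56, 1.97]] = a @ [[-0.19, 0.05, -0.26], [-0.19, -0.54, 0.81], [-0.44, 0.17, -0.24]]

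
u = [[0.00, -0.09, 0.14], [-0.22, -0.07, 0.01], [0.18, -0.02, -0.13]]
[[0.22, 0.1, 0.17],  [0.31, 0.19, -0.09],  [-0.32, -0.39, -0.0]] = u@[[-1.12, -1.11, 0.59], [-0.76, 0.92, -0.46], [1.06, 1.32, 0.91]]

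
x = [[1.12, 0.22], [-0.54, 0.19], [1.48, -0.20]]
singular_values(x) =[1.93, 0.34]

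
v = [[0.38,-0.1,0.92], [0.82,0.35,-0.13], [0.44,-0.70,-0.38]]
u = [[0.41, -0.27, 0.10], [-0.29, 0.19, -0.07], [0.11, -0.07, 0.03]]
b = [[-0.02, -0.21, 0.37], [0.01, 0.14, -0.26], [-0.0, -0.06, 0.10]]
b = u @ v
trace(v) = 0.35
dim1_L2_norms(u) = [0.5, 0.35, 0.13]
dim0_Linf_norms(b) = [0.02, 0.21, 0.37]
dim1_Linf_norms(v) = [0.92, 0.82, 0.7]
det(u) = -0.00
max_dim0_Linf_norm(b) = 0.37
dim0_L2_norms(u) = [0.51, 0.34, 0.13]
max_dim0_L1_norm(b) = 0.73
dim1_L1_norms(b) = [0.6, 0.41, 0.16]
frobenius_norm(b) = 0.53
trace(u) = 0.63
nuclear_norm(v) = 2.79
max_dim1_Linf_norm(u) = 0.41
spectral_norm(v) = 1.04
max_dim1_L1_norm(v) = 1.52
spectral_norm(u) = 0.63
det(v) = -0.78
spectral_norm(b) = 0.53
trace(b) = 0.22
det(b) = 0.00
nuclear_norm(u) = 0.63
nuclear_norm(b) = 0.54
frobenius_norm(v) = 1.62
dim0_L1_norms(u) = [0.81, 0.53, 0.2]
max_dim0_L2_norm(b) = 0.46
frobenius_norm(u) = 0.63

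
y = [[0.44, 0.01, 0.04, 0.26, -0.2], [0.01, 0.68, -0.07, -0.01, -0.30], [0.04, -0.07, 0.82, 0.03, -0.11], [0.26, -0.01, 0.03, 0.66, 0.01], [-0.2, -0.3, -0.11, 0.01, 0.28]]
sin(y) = [[0.40,-0.00,0.02,0.22,-0.18], [-0.00,0.6,-0.06,-0.01,-0.26], [0.02,-0.06,0.73,0.02,-0.09], [0.22,-0.01,0.02,0.59,0.02], [-0.18,-0.26,-0.09,0.02,0.25]]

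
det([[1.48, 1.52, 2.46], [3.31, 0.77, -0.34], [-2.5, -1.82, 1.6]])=-15.934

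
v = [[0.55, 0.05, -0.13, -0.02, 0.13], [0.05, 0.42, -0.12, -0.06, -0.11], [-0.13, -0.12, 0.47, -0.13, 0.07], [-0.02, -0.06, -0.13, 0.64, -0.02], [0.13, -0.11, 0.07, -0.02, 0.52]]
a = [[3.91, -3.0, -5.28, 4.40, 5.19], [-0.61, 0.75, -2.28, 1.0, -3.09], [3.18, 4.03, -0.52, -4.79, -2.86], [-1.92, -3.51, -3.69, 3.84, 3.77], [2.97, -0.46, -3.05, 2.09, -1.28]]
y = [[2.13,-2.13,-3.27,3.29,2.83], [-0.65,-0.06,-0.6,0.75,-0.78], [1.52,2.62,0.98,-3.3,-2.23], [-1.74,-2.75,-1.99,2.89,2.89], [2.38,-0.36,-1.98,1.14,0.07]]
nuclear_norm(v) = 2.60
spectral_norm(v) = 0.74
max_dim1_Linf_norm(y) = 3.3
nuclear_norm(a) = 27.99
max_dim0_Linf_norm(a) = 5.28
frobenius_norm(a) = 15.99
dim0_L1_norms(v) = [0.88, 0.76, 0.92, 0.87, 0.85]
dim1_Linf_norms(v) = [0.55, 0.42, 0.47, 0.64, 0.52]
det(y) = 10.03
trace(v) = 2.60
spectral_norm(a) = 13.16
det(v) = 0.02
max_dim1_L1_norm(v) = 0.92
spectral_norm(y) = 9.29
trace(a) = 6.70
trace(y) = 6.01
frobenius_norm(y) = 10.43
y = v @ a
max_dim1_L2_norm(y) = 6.21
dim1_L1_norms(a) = [21.78, 7.73, 15.38, 16.73, 9.85]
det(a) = 423.29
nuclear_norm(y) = 16.20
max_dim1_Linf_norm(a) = 5.28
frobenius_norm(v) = 1.25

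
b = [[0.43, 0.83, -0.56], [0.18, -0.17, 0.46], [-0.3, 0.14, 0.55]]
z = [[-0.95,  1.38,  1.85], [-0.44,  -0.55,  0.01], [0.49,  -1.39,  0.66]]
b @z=[[-1.05,  0.92,  0.43], [0.13,  -0.30,  0.63], [0.49,  -1.26,  -0.19]]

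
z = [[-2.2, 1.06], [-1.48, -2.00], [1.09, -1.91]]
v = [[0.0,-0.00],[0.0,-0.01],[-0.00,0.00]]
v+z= [[-2.20, 1.06], [-1.48, -2.01], [1.09, -1.91]]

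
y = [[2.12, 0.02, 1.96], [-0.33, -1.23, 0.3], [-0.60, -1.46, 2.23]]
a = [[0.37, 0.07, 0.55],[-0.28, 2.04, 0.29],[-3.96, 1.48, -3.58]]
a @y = [[0.43, -0.88, 1.97], [-1.44, -2.94, 0.71], [-6.74, 3.33, -15.30]]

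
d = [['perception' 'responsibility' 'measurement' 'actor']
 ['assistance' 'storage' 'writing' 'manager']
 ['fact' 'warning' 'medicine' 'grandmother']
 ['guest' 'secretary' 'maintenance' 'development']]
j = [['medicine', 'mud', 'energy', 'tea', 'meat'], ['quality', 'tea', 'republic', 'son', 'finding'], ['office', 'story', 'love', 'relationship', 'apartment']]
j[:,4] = ['meat', 'finding', 'apartment']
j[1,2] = 'republic'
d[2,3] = 'grandmother'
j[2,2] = 'love'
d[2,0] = 'fact'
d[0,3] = 'actor'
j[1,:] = ['quality', 'tea', 'republic', 'son', 'finding']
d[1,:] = ['assistance', 'storage', 'writing', 'manager']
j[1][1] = 'tea'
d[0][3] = 'actor'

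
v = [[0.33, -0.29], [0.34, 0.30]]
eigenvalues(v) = [(0.32+0.31j), (0.32-0.31j)]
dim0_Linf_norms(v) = [0.34, 0.3]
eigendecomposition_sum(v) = [[0.17+0.15j, (-0.15+0.15j)], [0.17-0.17j, (0.15+0.16j)]] + [[(0.17-0.15j),(-0.15-0.15j)], [(0.17+0.17j),0.15-0.16j]]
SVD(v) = [[-0.62, -0.79], [-0.79, 0.62]] @ diag([0.47463203162175155, 0.4163225126732984]) @ [[-0.99, -0.12], [-0.12, 0.99]]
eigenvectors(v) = [[0.03+0.68j, 0.03-0.68j], [0.73+0.00j, (0.73-0j)]]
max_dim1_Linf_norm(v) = 0.34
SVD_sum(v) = [[0.29,0.04], [0.37,0.05]] + [[0.04,-0.33], [-0.03,0.25]]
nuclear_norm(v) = 0.89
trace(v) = 0.63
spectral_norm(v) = 0.47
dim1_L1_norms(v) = [0.62, 0.64]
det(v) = 0.20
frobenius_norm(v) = 0.63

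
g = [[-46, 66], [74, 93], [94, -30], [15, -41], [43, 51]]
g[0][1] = 66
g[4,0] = 43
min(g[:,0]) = -46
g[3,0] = 15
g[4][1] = 51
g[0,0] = -46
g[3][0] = 15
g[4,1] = 51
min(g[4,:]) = 43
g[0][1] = 66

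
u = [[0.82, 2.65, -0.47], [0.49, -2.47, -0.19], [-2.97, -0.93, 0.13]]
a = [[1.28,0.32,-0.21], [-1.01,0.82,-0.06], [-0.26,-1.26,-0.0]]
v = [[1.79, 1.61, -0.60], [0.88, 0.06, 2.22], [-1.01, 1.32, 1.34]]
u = v @ a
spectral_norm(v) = 2.72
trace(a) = 2.10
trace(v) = 3.19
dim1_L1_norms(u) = [3.94, 3.15, 4.03]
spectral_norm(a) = 1.66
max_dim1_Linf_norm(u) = 2.97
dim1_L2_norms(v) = [2.48, 2.39, 2.13]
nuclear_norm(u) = 7.20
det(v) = -11.34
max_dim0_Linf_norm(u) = 2.97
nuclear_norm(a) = 3.35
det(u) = 4.58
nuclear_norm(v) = 6.89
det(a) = -0.40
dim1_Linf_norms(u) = [2.65, 2.47, 2.97]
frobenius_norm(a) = 2.27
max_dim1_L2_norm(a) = 1.34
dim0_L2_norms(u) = [3.12, 3.74, 0.52]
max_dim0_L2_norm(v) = 2.66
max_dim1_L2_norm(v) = 2.48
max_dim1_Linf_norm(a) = 1.28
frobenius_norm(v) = 4.05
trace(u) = -1.52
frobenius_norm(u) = 4.90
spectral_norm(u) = 4.03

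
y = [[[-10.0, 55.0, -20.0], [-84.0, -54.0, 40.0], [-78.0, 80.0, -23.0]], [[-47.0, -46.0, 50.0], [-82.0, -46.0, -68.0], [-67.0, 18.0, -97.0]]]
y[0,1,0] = -84.0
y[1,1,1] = -46.0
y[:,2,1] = [80.0, 18.0]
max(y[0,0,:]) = 55.0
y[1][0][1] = -46.0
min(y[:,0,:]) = -47.0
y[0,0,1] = 55.0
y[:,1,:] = [[-84.0, -54.0, 40.0], [-82.0, -46.0, -68.0]]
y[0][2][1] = 80.0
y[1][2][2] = -97.0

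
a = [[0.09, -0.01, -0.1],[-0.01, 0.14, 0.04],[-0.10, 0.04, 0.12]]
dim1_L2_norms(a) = [0.13, 0.15, 0.16]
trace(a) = 0.35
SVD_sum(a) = [[0.07, -0.05, -0.09], [-0.05, 0.04, 0.07], [-0.09, 0.07, 0.11]] + [[0.02, 0.04, -0.01], [0.04, 0.10, -0.03], [-0.01, -0.03, 0.01]] + [[0.0, -0.00, 0.00],[-0.00, 0.0, -0.00],[0.0, -0.0, 0.00]]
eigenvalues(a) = [0.0, 0.22, 0.13]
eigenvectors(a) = [[0.73, 0.57, -0.37], [-0.14, -0.41, -0.9], [0.66, -0.71, 0.22]]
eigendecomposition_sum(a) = [[0.0,-0.0,0.00],  [-0.0,0.0,-0.00],  [0.00,-0.0,0.0]] + [[0.07,-0.05,-0.09], [-0.05,0.04,0.07], [-0.09,0.07,0.11]] + [[0.02, 0.04, -0.01], [0.04, 0.10, -0.03], [-0.01, -0.03, 0.01]]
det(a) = 0.00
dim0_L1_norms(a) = [0.2, 0.19, 0.26]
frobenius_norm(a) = 0.26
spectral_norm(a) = 0.22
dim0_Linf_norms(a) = [0.1, 0.14, 0.12]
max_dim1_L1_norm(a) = 0.26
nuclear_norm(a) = 0.35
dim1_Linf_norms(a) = [0.1, 0.14, 0.12]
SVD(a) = [[-0.57,  -0.37,  0.73], [0.41,  -0.90,  -0.14], [0.71,  0.22,  0.66]] @ diag([0.22281805931127718, 0.12589863209667412, 0.0012833085920486182]) @ [[-0.57, 0.41, 0.71], [-0.37, -0.9, 0.22], [0.73, -0.14, 0.66]]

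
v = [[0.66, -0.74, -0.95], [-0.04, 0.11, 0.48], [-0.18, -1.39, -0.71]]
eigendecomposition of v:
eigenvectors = [[(1+0j), (-0.49-0.05j), (-0.49+0.05j)], [-0.09+0.00j, 0.26+0.35j, (0.26-0.35j)], [(-0.04+0j), (-0.75+0j), -0.75-0.00j]]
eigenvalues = [(0.76+0j), (-0.35+0.64j), (-0.35-0.64j)]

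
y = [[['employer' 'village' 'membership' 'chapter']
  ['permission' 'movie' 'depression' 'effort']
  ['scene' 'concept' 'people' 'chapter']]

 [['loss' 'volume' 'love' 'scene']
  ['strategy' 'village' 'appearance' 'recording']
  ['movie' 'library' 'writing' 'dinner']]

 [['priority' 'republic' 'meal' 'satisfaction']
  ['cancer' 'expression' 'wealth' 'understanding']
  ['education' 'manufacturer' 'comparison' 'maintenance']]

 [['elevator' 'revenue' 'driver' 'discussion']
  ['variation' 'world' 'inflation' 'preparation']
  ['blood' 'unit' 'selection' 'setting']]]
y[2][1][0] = 'cancer'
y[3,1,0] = 'variation'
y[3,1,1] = 'world'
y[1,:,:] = [['loss', 'volume', 'love', 'scene'], ['strategy', 'village', 'appearance', 'recording'], ['movie', 'library', 'writing', 'dinner']]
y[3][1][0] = 'variation'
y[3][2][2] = 'selection'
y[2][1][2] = 'wealth'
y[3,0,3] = 'discussion'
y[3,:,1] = ['revenue', 'world', 'unit']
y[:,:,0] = [['employer', 'permission', 'scene'], ['loss', 'strategy', 'movie'], ['priority', 'cancer', 'education'], ['elevator', 'variation', 'blood']]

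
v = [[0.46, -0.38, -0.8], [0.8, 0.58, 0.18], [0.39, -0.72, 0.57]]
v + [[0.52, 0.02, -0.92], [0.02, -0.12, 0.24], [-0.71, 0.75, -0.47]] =[[0.98, -0.36, -1.72], [0.82, 0.46, 0.42], [-0.32, 0.03, 0.1]]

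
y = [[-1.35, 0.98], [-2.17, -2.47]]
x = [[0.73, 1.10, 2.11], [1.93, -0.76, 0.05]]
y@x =[[0.91,-2.23,-2.8], [-6.35,-0.51,-4.70]]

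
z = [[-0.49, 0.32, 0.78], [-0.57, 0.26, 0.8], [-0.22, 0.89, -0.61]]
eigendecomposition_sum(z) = [[-0.20+0.33j, 0.32-0.31j, (0.12-0.02j)], [-0.24+0.18j, (0.31-0.13j), (0.09+0.02j)], [(-0.17+0.16j), (0.23-0.12j), (0.07+0.01j)]] + [[-0.20-0.33j, (0.32+0.31j), 0.12+0.02j], [(-0.24-0.18j), (0.31+0.13j), 0.09-0.02j], [(-0.17-0.16j), 0.23+0.12j, 0.07-0.01j]] + [[(-0.08-0j), -0.31+0.00j, 0.54+0.00j], [-0.10-0.00j, -0.36+0.00j, (0.63+0j)], [(0.12+0j), 0.43-0.00j, -0.75-0.00j]]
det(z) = -0.09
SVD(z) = [[-0.68, -0.15, 0.72],[-0.71, -0.12, -0.69],[0.19, -0.98, -0.03]] @ diag([1.4171113443062733, 1.0882238502229338, 0.05970167204059256]) @ [[0.49,  -0.17,  -0.86], [0.33,  -0.87,  0.36], [0.81,  0.46,  0.38]]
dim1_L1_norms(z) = [1.59, 1.63, 1.72]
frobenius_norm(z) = 1.79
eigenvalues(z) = [(0.18+0.21j), (0.18-0.21j), (-1.19+0j)]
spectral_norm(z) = 1.42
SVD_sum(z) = [[-0.47,0.16,0.82],[-0.49,0.17,0.86],[0.13,-0.04,-0.23]] + [[-0.05, 0.14, -0.06],[-0.04, 0.11, -0.05],[-0.35, 0.93, -0.38]] + [[0.03, 0.02, 0.02], [-0.03, -0.02, -0.02], [-0.0, -0.0, -0.0]]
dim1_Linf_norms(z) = [0.78, 0.8, 0.89]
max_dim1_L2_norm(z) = 1.1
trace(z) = -0.84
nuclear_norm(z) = 2.57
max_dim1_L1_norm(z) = 1.72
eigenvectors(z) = [[0.72+0.00j,  0.72-0.00j,  -0.49+0.00j], [(0.51+0.2j),  0.51-0.20j,  -0.56+0.00j], [(0.41+0.12j),  0.41-0.12j,  (0.67+0j)]]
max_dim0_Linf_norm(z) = 0.89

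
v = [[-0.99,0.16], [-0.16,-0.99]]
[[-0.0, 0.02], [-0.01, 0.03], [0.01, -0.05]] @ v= [[-0.0, -0.02],[0.01, -0.03],[-0.0, 0.05]]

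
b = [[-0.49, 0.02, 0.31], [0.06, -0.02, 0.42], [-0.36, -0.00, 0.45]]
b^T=[[-0.49, 0.06, -0.36], [0.02, -0.02, -0.0], [0.31, 0.42, 0.45]]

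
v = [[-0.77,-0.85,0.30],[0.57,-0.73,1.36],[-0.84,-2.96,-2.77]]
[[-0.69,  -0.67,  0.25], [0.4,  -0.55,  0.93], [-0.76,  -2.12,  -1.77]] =v @[[0.83, 0.05, -0.03], [0.05, 0.73, -0.03], [-0.03, -0.03, 0.68]]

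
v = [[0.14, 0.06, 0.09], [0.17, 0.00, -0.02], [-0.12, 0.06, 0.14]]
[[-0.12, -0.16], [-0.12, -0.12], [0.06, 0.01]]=v@[[-0.76, -0.82], [0.22, 0.29], [-0.34, -0.73]]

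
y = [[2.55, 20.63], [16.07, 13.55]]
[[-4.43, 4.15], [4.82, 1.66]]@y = [[55.39, -35.16], [38.97, 121.93]]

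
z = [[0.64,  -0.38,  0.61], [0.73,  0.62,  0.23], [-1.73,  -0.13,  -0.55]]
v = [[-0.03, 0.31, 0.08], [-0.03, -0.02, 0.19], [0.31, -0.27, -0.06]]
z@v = [[0.18, 0.04, -0.06], [0.03, 0.15, 0.16], [-0.11, -0.39, -0.13]]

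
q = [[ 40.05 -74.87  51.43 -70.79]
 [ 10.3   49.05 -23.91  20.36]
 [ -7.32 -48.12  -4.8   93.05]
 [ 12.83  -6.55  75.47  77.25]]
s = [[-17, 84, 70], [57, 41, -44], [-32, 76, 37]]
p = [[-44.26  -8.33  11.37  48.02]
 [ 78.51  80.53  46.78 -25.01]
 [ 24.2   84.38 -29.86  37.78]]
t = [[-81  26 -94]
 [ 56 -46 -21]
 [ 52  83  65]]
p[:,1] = [-8.33, 80.53, 84.38]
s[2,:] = [-32, 76, 37]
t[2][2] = 65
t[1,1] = -46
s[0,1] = 84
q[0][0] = 40.05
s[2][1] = 76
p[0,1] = -8.33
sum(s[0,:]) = 137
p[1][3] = -25.01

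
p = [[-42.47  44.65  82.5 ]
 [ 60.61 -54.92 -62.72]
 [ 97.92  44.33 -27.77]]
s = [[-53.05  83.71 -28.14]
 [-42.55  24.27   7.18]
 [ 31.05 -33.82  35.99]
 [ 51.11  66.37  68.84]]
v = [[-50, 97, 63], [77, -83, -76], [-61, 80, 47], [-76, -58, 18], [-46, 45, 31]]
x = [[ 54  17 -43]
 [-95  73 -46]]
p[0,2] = 82.5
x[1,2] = -46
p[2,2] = -27.77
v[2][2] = 47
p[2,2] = -27.77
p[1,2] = -62.72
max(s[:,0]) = 51.11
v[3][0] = -76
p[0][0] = -42.47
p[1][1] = -54.92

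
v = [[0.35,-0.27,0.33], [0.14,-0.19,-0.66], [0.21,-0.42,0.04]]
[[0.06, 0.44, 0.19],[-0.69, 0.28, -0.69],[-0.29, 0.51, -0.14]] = v@ [[-0.02, 0.56, -0.01], [0.75, -0.94, 0.41], [0.83, -0.03, 0.92]]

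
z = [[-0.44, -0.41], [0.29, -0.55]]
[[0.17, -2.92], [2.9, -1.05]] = z @ [[3.04, 3.26],[-3.67, 3.62]]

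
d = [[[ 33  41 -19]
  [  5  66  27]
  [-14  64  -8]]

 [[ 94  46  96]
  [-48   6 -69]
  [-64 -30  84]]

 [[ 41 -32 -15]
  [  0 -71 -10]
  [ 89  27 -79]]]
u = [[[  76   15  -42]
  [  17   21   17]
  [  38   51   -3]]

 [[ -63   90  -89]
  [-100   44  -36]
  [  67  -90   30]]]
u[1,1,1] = 44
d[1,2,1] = -30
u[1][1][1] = 44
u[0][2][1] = 51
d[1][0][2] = 96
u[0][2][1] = 51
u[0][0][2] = -42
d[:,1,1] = [66, 6, -71]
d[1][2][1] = -30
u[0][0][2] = -42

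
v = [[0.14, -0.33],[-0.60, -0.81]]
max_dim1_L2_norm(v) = 1.01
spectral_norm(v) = 1.03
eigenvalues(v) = [0.32, -0.99]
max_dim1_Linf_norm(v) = 0.81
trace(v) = -0.67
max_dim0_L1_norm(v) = 1.14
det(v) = -0.31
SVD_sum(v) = [[-0.11, -0.17], [-0.55, -0.84]] + [[0.25, -0.16], [-0.05, 0.03]]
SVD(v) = [[0.19, 0.98],[0.98, -0.19]] @ diag([1.025896611481237, 0.30353935914690894]) @ [[-0.55, -0.84], [0.84, -0.55]]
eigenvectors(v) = [[0.88, 0.28], [-0.47, 0.96]]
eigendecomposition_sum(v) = [[0.27,-0.08],  [-0.15,0.04]] + [[-0.13,  -0.25], [-0.45,  -0.85]]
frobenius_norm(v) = 1.07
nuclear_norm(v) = 1.33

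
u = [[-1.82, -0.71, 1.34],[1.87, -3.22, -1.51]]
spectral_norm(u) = 4.12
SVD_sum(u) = [[-0.61, 0.77, 0.48],[2.2, -2.81, -1.75]] + [[-1.21, -1.48, 0.86], [-0.33, -0.41, 0.24]]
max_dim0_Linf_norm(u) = 3.22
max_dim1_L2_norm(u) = 4.02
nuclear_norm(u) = 6.30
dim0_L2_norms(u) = [2.61, 3.3, 2.02]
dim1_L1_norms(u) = [3.87, 6.6]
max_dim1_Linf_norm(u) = 3.22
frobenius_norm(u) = 4.66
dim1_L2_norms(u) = [2.37, 4.02]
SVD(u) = [[-0.27, 0.96], [0.96, 0.27]] @ diag([4.1244045665366205, 2.178712227792343]) @ [[0.55, -0.71, -0.44], [-0.58, -0.71, 0.41]]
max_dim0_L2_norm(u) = 3.3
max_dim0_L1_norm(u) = 3.93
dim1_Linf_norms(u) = [1.82, 3.22]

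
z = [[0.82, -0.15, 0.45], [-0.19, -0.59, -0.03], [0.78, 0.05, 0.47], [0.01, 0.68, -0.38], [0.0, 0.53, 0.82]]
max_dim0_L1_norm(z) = 2.15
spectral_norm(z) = 1.43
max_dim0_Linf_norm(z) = 0.82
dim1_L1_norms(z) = [1.42, 0.81, 1.3, 1.07, 1.35]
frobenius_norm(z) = 1.92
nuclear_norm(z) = 3.21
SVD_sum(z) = [[0.62, 0.12, 0.6], [-0.17, -0.03, -0.16], [0.63, 0.12, 0.61], [-0.11, -0.02, -0.11], [0.45, 0.09, 0.44]] + [[0.06, -0.30, -0.00], [0.11, -0.53, -0.01], [0.02, -0.1, -0.00], [-0.13, 0.65, 0.01], [-0.11, 0.52, 0.01]] + [[0.14, 0.03, -0.15], [-0.13, -0.03, 0.14], [0.13, 0.03, -0.14], [0.26, 0.06, -0.28], [-0.35, -0.08, 0.38]]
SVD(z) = [[-0.61, -0.29, -0.28], [0.17, -0.51, 0.26], [-0.62, -0.10, -0.26], [0.11, 0.63, -0.52], [-0.45, 0.5, 0.71]] @ diag([1.4267427912432165, 1.0539194019153608, 0.7267454175307079]) @ [[-0.71, -0.14, -0.69], [-0.2, 0.98, 0.01], [-0.67, -0.15, 0.73]]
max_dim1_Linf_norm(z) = 0.82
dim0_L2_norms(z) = [1.15, 1.06, 1.11]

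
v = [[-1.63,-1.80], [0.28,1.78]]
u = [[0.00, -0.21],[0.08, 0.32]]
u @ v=[[-0.06, -0.37], [-0.04, 0.43]]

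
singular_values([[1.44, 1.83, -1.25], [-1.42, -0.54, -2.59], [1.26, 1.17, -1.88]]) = [3.71, 2.93, 0.35]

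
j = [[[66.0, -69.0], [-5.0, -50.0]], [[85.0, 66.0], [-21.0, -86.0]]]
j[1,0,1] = 66.0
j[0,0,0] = 66.0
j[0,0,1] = -69.0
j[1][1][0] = -21.0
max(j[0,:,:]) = 66.0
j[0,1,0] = -5.0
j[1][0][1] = 66.0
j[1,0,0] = 85.0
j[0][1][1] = -50.0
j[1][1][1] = -86.0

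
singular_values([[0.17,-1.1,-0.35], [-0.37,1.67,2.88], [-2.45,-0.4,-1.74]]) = [3.95, 2.38, 0.71]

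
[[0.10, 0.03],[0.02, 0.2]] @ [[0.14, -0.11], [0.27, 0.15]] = [[0.02, -0.01],[0.06, 0.03]]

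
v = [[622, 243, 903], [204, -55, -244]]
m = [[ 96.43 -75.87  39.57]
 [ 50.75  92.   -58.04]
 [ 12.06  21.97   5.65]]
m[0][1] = -75.87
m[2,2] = 5.65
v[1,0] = 204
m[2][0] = 12.06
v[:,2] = [903, -244]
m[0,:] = [96.43, -75.87, 39.57]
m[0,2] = 39.57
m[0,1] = -75.87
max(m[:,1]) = 92.0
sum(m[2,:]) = 39.68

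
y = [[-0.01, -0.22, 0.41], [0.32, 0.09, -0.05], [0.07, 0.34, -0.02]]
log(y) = [[-1.12,-1.80,1.44], [0.93,-0.45,-1.26], [-0.66,1.11,-1.61]]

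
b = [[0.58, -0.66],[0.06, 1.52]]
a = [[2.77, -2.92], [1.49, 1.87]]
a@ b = [[1.43, -6.27], [0.98, 1.86]]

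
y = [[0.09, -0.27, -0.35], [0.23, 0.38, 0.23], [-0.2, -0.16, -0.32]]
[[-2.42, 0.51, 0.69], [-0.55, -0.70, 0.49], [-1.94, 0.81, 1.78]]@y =[[-0.24, 0.74, 0.74], [-0.31, -0.20, -0.13], [-0.34, 0.55, 0.3]]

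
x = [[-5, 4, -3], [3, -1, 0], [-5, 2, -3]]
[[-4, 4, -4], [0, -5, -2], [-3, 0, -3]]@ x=[[52, -28, 24], [-5, 1, 6], [30, -18, 18]]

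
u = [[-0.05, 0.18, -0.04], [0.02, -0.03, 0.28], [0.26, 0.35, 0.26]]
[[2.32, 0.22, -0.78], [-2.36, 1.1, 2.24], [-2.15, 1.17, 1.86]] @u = [[-0.31, 0.14, -0.23], [0.72, 0.33, 0.98], [0.61, 0.23, 0.9]]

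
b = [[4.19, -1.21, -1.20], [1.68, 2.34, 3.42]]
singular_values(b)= [4.53, 4.47]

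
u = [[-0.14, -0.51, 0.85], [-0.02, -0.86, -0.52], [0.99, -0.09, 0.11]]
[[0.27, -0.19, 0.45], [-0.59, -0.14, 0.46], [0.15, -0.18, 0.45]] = u@[[0.12, -0.15, 0.37], [0.35, 0.23, -0.66], [0.55, -0.11, 0.19]]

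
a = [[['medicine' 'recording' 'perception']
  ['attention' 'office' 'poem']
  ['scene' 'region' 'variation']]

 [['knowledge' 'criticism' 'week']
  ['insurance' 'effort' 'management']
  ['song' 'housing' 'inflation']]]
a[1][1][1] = 'effort'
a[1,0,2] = 'week'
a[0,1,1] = 'office'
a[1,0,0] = 'knowledge'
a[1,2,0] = 'song'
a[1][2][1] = 'housing'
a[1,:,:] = [['knowledge', 'criticism', 'week'], ['insurance', 'effort', 'management'], ['song', 'housing', 'inflation']]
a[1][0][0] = 'knowledge'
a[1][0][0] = 'knowledge'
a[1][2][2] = 'inflation'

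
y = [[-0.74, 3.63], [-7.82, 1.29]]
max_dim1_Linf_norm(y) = 7.82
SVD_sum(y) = [[-1.56, 0.40], [-7.65, 1.95]] + [[0.82, 3.23], [-0.17, -0.66]]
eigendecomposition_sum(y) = [[(-0.37+2.64j), 1.81-0.10j],[-3.91+0.21j, 0.64+2.59j]] + [[-0.37-2.64j, 1.81+0.10j],  [-3.91-0.21j, (0.64-2.59j)]]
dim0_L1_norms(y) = [8.56, 4.92]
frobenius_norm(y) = 8.75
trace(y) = 0.55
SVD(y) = [[-0.20, -0.98], [-0.98, 0.2]] @ diag([8.05952926147559, 3.4036727344765025]) @ [[0.97,  -0.25], [-0.25,  -0.97]]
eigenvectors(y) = [[-0.11+0.55j, (-0.11-0.55j)], [-0.83+0.00j, (-0.83-0j)]]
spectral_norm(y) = 8.06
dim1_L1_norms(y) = [4.37, 9.11]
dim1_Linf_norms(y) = [3.63, 7.82]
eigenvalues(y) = [(0.27+5.23j), (0.27-5.23j)]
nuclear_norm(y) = 11.46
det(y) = 27.43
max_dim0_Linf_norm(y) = 7.82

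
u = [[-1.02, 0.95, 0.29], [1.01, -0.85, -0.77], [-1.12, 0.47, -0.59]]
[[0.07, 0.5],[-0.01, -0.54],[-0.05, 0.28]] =u @ [[0.21,-0.22], [0.32,0.25], [-0.06,0.14]]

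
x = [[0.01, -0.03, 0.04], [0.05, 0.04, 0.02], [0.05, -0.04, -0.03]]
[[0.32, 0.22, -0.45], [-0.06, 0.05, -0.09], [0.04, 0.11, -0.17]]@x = [[-0.01, 0.02, 0.03],[-0.0, 0.01, 0.0],[-0.00, 0.01, 0.01]]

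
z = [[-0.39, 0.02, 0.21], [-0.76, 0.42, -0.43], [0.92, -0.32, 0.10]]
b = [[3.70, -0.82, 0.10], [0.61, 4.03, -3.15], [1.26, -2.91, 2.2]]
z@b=[[-1.17, -0.21, 0.36], [-3.1, 3.57, -2.35], [3.33, -2.34, 1.32]]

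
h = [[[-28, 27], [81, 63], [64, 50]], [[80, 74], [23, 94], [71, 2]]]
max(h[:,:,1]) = 94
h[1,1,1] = 94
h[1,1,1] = 94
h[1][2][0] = 71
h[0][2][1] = 50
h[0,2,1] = 50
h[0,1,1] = 63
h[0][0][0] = -28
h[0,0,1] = 27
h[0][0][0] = -28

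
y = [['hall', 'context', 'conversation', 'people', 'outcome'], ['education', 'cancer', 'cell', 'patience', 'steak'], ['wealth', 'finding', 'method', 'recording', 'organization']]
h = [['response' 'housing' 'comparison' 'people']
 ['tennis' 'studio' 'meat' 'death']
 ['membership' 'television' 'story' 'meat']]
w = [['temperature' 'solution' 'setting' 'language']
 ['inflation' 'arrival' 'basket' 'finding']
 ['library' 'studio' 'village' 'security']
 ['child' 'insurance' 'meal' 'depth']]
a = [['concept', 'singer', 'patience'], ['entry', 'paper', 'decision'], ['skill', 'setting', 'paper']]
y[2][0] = 'wealth'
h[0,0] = 'response'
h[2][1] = 'television'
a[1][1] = 'paper'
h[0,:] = ['response', 'housing', 'comparison', 'people']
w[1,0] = 'inflation'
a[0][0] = 'concept'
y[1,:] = ['education', 'cancer', 'cell', 'patience', 'steak']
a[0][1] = 'singer'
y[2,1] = 'finding'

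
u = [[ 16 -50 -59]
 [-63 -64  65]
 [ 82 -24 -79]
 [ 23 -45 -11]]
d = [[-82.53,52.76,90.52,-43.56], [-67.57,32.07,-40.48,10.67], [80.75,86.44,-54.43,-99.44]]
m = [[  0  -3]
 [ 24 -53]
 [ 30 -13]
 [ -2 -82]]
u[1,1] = -64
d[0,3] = -43.56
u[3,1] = -45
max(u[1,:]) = 65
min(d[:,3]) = -99.44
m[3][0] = -2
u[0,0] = 16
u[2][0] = 82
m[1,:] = [24, -53]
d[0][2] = 90.52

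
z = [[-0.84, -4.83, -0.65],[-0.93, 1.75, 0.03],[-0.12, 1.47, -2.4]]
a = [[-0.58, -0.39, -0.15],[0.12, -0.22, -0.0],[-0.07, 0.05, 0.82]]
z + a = [[-1.42, -5.22, -0.8], [-0.81, 1.53, 0.03], [-0.19, 1.52, -1.58]]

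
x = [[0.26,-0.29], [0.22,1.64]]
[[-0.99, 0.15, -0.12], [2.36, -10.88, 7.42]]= x@[[-1.93,  -5.93,  3.98],[1.70,  -5.84,  3.99]]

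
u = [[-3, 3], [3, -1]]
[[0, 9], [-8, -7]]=u @ [[-4, -2], [-4, 1]]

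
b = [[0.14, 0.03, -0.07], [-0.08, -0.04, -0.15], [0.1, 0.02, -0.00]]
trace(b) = 0.10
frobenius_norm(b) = 0.26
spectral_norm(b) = 0.20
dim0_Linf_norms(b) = [0.14, 0.04, 0.15]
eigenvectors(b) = [[(-0.25-0.4j),(-0.25+0.4j),(-0.19+0j)], [0.77+0.00j,0.77-0.00j,0.98+0.00j], [-0.38-0.18j,(-0.38+0.18j),-0.02+0.00j]]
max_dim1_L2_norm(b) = 0.17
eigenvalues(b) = [(0.06+0.08j), (0.06-0.08j), (-0.02+0j)]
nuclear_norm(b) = 0.37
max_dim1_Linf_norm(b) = 0.15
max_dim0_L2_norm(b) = 0.19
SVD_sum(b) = [[0.11, 0.03, 0.03], [-0.11, -0.03, -0.03], [0.09, 0.03, 0.03]] + [[0.03, -0.00, -0.1], [0.03, -0.01, -0.12], [0.01, -0.0, -0.03]] + [[-0.00, 0.00, -0.0], [0.0, -0.00, 0.00], [0.00, -0.00, 0.0]]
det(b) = -0.00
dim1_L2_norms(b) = [0.16, 0.17, 0.1]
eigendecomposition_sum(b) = [[(0.07-0.01j), 0.01-0.00j, (-0.04+0.06j)], [(-0.05+0.11j), -0.01+0.02j, -0.05-0.11j], [(0.05-0.04j), (0.01-0.01j), (-0+0.07j)]] + [[0.07+0.01j, 0.01+0.00j, -0.04-0.06j],[(-0.05-0.11j), (-0.01-0.02j), (-0.05+0.11j)],[0.05+0.04j, (0.01+0.01j), -0.00-0.07j]] + [[(-0-0j),0.00-0.00j,0.01+0.00j],[0.02+0.00j,-0.02+0.00j,-0.05-0.00j],[-0.00-0.00j,0.00-0.00j,0j]]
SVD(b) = [[-0.6, -0.64, -0.47],[0.62, -0.75, 0.22],[-0.5, -0.17, 0.85]] @ diag([0.1982928454424132, 0.16414305199979135, 0.006083249669789318]) @ [[-0.93,-0.27,-0.26], [-0.28,0.05,0.96], [0.24,-0.96,0.12]]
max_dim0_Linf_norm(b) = 0.15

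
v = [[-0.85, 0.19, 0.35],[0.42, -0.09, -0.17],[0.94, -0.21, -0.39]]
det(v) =0.000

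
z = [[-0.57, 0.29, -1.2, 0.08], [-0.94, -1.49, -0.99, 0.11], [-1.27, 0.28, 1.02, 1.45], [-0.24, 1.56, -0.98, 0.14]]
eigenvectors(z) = [[(-0.04+0j), (-0.5-0.07j), -0.50+0.07j, 0.60+0.00j], [-0.82+0.00j, (-0.01-0.12j), (-0.01+0.12j), (-0.14+0j)], [(-0.21+0j), 0.35+0.32j, 0.35-0.32j, -0.27+0.00j], [(0.53+0j), (-0.71+0j), (-0.71-0j), (0.74+0j)]]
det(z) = 0.00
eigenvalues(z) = [(-1.86+0j), (0.48+0.67j), (0.48-0.67j), (-0+0j)]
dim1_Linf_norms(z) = [1.2, 1.49, 1.45, 1.56]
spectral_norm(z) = 2.23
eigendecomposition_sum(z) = [[(-0.07+0j),(-0.06-0j),(-0.04+0j),0.03-0.00j], [(-1.47+0j),(-1.14-0j),(-0.77+0j),(0.68-0j)], [-0.37+0.00j,(-0.29-0j),-0.20+0.00j,0.17-0.00j], [(0.96-0j),(0.74+0j),0.50-0.00j,(-0.44+0j)]] + [[(-0.25-1.23j), 0.17+0.81j, (-0.58+0.31j), 0.02+1.27j], [0.26-0.13j, -0.17+0.09j, (-0.11-0.11j), (-0.29+0.09j)], [-0.45+1.07j, 0.28-0.71j, (0.61+0.06j), 0.64-0.98j], [(-0.6-1.66j), 0.41+1.08j, (-0.74+0.56j), 0.29+1.75j]] + [[-0.25+1.23j, (0.17-0.81j), (-0.58-0.31j), 0.02-1.27j],[0.26+0.13j, -0.17-0.09j, -0.11+0.11j, (-0.29-0.09j)],[(-0.45-1.07j), 0.28+0.71j, (0.61-0.06j), (0.64+0.98j)],[(-0.6+1.66j), (0.41-1.08j), -0.74-0.56j, 0.29-1.75j]] + [[(-0-0j), 0.00+0.00j, -0.00+0.00j, 0j], [0.00+0.00j, (-0-0j), -0j, (-0-0j)], [0.00+0.00j, (-0-0j), 0.00-0.00j, (-0-0j)], [(-0-0j), 0j, (-0+0j), 0.00+0.00j]]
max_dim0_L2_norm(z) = 2.19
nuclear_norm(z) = 6.54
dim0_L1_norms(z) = [3.02, 3.62, 4.19, 1.78]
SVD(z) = [[0.3,-0.12,0.55,-0.77], [0.4,0.69,0.46,0.38], [-0.86,0.21,0.46,-0.04], [0.09,-0.68,0.52,0.51]] @ diag([2.2317464031820635, 2.222312442599466, 2.082627040783882, 9.136344999783748e-05]) @ [[0.23, -0.27, -0.77, -0.52], [-0.31, -0.93, 0.15, 0.12], [-0.70, 0.20, -0.55, 0.40], [0.6, -0.14, -0.27, 0.74]]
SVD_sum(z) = [[0.16, -0.18, -0.52, -0.35], [0.21, -0.24, -0.69, -0.47], [-0.45, 0.52, 1.48, 1.00], [0.05, -0.06, -0.16, -0.11]] + [[0.08, 0.25, -0.04, -0.03], [-0.48, -1.43, 0.23, 0.19], [-0.15, -0.44, 0.07, 0.06], [0.47, 1.40, -0.23, -0.19]] + [[-0.81, 0.23, -0.64, 0.46], [-0.67, 0.19, -0.53, 0.39], [-0.68, 0.19, -0.53, 0.39], [-0.76, 0.21, -0.6, 0.43]] + [[-0.0, 0.0, 0.0, -0.00], [0.00, -0.0, -0.0, 0.00], [-0.00, 0.00, 0.00, -0.0], [0.00, -0.0, -0.0, 0.00]]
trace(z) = -0.90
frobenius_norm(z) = 3.78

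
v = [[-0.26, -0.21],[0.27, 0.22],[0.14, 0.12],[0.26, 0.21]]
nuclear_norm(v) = 0.62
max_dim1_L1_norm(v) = 0.49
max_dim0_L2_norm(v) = 0.48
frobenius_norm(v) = 0.62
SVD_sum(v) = [[-0.26, -0.21],  [0.27, 0.22],  [0.14, 0.12],  [0.26, 0.21]] + [[-0.0, 0.00], [-0.00, 0.0], [-0.00, 0.00], [0.00, -0.00]]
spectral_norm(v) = 0.62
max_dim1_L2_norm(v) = 0.35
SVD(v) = [[-0.54,-0.27], [0.57,-0.02], [0.30,-0.93], [0.54,0.27]] @ diag([0.6153655879878285, 0.005019274887300292]) @ [[0.78, 0.63], [0.63, -0.78]]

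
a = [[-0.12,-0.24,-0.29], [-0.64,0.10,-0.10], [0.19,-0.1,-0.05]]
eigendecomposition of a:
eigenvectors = [[0.25, -0.61, -0.22], [-0.9, -0.79, -0.71], [0.37, 0.11, 0.67]]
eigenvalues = [0.32, -0.38, -0.01]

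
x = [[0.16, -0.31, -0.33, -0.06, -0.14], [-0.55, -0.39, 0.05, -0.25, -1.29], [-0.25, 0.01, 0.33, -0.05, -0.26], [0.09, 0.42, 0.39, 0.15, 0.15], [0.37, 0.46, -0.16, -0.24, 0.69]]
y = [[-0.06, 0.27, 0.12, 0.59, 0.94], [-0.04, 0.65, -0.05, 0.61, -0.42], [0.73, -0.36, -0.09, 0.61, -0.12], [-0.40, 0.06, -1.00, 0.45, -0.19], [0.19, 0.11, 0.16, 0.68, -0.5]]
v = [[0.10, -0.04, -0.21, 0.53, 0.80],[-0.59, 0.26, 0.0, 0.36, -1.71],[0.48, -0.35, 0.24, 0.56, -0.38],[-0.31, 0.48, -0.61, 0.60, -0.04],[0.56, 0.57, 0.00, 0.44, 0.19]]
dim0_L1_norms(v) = [2.04, 1.7, 1.06, 2.49, 3.12]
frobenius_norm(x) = 1.99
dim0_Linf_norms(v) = [0.59, 0.57, 0.61, 0.6, 1.71]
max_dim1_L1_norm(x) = 2.53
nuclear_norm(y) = 4.82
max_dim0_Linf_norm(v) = 1.71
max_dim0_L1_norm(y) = 2.94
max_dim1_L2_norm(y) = 1.18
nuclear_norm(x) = 3.25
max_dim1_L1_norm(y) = 2.1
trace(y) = 0.45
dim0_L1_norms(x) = [1.42, 1.59, 1.26, 0.75, 2.53]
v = x + y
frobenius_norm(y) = 2.35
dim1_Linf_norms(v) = [0.8, 1.71, 0.56, 0.61, 0.57]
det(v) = -0.24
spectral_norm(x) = 1.77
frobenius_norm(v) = 2.69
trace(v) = 1.39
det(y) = 0.35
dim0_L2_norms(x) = [0.73, 0.8, 0.63, 0.39, 1.5]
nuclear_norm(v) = 5.11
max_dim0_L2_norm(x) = 1.5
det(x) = 0.01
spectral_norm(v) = 2.04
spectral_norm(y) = 1.46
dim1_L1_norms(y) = [1.98, 1.77, 1.91, 2.1, 1.64]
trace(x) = 0.94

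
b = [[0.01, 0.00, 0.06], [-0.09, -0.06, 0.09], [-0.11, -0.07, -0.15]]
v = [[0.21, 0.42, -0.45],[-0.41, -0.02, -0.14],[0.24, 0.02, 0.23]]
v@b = [[0.01, 0.01, 0.12], [0.01, 0.01, -0.01], [-0.02, -0.02, -0.02]]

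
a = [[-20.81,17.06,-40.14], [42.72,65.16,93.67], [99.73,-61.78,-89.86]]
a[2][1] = -61.78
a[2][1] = -61.78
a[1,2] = 93.67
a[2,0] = 99.73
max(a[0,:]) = 17.06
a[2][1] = -61.78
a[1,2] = 93.67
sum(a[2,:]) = -51.91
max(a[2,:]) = 99.73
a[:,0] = [-20.81, 42.72, 99.73]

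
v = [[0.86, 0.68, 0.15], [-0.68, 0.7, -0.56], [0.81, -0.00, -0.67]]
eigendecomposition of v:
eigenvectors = [[(0.05+0.62j), (0.05-0.62j), (-0.19+0j)], [-0.73+0.00j, -0.73-0.00j, (0.26+0j)], [(0.15+0.25j), 0.15-0.25j, (0.95+0j)]]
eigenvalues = [(0.86+0.77j), (0.86-0.77j), (-0.83+0j)]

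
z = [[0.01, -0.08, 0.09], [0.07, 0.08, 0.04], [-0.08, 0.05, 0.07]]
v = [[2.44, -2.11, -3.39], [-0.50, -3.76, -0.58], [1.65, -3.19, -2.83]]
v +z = [[2.45,-2.19,-3.30],[-0.43,-3.68,-0.54],[1.57,-3.14,-2.76]]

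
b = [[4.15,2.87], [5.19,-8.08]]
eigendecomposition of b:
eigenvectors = [[0.93, -0.21], [0.36, 0.98]]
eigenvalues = [5.27, -9.2]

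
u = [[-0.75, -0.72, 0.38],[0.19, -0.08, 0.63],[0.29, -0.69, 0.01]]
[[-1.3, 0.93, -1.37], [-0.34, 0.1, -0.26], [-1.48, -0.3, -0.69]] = u @ [[-0.3, -1.01, 0.47], [2.02, 0.01, 1.19], [-0.19, 0.47, -0.41]]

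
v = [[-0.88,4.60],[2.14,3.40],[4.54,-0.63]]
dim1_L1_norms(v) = [5.48, 5.54, 5.17]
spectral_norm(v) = 5.76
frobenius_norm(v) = 7.69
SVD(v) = [[-0.79,  0.22], [-0.61,  -0.39], [0.07,  -0.9]] @ diag([5.756367485169637, 5.0937936133771435]) @ [[-0.05, -1.00], [-1.00, 0.05]]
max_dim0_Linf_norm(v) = 4.6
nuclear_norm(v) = 10.85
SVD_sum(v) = [[0.23, 4.54], [0.18, 3.50], [-0.02, -0.40]] + [[-1.11, 0.06], [1.96, -0.1], [4.56, -0.23]]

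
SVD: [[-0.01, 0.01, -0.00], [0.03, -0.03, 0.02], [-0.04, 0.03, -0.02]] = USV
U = [[-0.18, -0.83, -0.54], [0.65, -0.51, 0.57], [-0.74, -0.24, 0.62]]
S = [0.07, 0.01, 0.0]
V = [[0.7, -0.60, 0.38], [0.45, -0.04, -0.89], [-0.55, -0.8, -0.24]]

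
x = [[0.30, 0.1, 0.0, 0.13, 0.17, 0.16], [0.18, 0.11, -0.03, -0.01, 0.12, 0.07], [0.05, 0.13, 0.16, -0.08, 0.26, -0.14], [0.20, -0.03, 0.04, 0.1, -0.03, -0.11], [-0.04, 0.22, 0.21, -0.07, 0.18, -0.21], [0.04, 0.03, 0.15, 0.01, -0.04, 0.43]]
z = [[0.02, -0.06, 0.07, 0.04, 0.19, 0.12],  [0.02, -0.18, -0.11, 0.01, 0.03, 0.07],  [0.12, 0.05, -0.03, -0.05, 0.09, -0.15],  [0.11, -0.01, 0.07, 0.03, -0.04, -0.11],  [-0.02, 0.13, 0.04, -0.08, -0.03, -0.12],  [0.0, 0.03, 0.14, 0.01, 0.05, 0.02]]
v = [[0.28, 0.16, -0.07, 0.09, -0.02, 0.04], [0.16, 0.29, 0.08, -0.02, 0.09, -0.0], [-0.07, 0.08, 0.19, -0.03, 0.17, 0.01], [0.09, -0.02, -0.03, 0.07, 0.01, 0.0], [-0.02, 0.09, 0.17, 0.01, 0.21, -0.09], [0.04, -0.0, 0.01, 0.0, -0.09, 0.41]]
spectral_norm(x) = 0.59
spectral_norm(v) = 0.49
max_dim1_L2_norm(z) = 0.25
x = v + z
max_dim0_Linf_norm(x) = 0.43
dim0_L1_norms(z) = [0.29, 0.46, 0.46, 0.22, 0.43, 0.59]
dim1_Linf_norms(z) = [0.19, 0.18, 0.15, 0.11, 0.13, 0.14]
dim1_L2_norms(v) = [0.34, 0.35, 0.28, 0.12, 0.3, 0.42]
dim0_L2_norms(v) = [0.34, 0.35, 0.28, 0.12, 0.3, 0.42]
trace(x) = 1.28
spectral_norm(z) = 0.35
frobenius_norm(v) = 0.78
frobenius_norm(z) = 0.51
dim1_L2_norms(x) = [0.41, 0.25, 0.37, 0.26, 0.42, 0.46]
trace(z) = -0.17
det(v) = -0.00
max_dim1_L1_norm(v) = 0.66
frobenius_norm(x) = 0.91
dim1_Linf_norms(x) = [0.3, 0.18, 0.26, 0.2, 0.22, 0.43]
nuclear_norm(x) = 1.83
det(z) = -0.00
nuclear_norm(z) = 1.02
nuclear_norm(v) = 1.45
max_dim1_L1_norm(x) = 0.93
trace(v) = 1.45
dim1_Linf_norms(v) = [0.28, 0.29, 0.19, 0.09, 0.21, 0.41]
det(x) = 0.00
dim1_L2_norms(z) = [0.25, 0.23, 0.23, 0.18, 0.2, 0.15]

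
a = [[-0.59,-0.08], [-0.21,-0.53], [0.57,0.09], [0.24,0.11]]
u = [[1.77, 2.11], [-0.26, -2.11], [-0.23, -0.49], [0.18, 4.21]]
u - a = [[2.36, 2.19], [-0.05, -1.58], [-0.80, -0.58], [-0.06, 4.1]]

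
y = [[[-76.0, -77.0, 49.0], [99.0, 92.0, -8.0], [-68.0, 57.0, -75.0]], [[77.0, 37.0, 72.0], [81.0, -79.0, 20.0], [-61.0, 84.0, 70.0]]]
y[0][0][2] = 49.0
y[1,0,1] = 37.0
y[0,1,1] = 92.0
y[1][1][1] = -79.0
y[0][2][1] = 57.0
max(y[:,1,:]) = 99.0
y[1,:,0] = [77.0, 81.0, -61.0]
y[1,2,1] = 84.0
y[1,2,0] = -61.0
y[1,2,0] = -61.0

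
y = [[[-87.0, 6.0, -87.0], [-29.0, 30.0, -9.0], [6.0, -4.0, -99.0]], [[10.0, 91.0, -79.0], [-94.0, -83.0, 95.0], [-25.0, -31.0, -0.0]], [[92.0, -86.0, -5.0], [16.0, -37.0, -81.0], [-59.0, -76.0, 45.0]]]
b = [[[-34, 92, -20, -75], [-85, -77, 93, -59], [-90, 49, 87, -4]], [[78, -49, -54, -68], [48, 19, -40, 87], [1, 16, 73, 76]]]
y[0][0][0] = -87.0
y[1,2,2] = -0.0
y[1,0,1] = 91.0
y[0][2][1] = -4.0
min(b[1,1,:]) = -40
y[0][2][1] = -4.0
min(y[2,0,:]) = -86.0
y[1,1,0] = -94.0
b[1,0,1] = -49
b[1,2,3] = 76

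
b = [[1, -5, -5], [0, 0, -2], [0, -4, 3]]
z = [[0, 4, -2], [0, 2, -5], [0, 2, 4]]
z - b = [[-1, 9, 3], [0, 2, -3], [0, 6, 1]]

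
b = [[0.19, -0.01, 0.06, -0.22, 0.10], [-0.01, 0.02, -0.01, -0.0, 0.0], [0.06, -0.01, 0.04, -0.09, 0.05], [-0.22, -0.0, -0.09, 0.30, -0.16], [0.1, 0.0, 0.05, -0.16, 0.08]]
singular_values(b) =[0.57, 0.04, 0.03, 0.01, 0.0]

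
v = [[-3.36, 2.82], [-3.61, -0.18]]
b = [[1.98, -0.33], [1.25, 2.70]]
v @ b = [[-3.13, 8.72], [-7.37, 0.71]]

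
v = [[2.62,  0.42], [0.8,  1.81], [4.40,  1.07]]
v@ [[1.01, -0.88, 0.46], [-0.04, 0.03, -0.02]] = [[2.63, -2.29, 1.20],[0.74, -0.65, 0.33],[4.40, -3.84, 2.0]]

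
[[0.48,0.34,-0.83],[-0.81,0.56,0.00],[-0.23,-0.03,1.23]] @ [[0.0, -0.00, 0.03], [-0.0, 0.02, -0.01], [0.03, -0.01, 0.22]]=[[-0.02, 0.02, -0.17], [0.00, 0.01, -0.03], [0.04, -0.01, 0.26]]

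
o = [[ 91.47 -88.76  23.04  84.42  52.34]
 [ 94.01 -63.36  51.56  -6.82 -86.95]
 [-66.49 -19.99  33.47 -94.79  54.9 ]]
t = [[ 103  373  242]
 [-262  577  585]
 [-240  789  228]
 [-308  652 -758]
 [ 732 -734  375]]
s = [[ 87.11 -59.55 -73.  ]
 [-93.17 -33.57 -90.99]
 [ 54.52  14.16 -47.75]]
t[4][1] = -734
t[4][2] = 375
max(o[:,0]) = 94.01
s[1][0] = -93.17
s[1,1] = -33.57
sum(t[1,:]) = 900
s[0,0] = 87.11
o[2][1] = -19.99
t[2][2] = 228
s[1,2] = -90.99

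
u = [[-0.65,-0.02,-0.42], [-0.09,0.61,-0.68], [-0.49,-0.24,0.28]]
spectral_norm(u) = 1.05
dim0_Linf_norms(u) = [0.65, 0.61, 0.68]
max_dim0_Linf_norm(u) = 0.68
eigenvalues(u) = [-0.86, 0.19, 0.92]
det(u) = -0.15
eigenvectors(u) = [[0.87, 0.29, -0.1], [0.25, -0.80, -0.90], [0.43, -0.53, 0.42]]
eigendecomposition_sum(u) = [[-0.70, -0.06, -0.29], [-0.20, -0.02, -0.08], [-0.34, -0.03, -0.14]] + [[0.03, -0.03, -0.05], [-0.08, 0.07, 0.13], [-0.06, 0.05, 0.09]] + [[0.02,0.06,-0.08], [0.19,0.56,-0.73], [-0.09,-0.26,0.34]]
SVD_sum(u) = [[-0.14, 0.27, -0.40], [-0.24, 0.48, -0.72], [0.06, -0.12, 0.18]] + [[-0.54, -0.22, 0.04], [0.18, 0.07, -0.01], [-0.52, -0.21, 0.03]] + [[0.02, -0.07, -0.05], [-0.02, 0.06, 0.05], [-0.03, 0.09, 0.07]]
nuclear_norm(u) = 2.05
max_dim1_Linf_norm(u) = 0.68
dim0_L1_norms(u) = [1.23, 0.87, 1.38]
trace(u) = 0.24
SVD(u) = [[-0.48, 0.70, -0.53], [-0.85, -0.23, 0.47], [0.21, 0.68, 0.71]] @ diag([1.0490991726643537, 0.8300629110531413, 0.1684829059844144]) @ [[0.27,-0.53,0.80], [-0.92,-0.38,0.06], [-0.27,0.75,0.6]]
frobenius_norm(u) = 1.35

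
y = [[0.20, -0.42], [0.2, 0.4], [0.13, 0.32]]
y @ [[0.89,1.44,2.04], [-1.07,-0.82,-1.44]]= [[0.63,0.63,1.01], [-0.25,-0.04,-0.17], [-0.23,-0.08,-0.2]]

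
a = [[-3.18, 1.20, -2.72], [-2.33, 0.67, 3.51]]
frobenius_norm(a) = 6.09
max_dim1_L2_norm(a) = 4.35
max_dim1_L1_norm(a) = 7.1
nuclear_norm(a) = 8.61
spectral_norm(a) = 4.47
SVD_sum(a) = [[-0.9, 0.44, -3.42], [0.68, -0.33, 2.59]] + [[-2.28, 0.76, 0.70], [-3.01, 1.00, 0.92]]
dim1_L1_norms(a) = [7.1, 6.51]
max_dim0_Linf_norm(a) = 3.51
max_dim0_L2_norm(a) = 4.44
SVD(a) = [[-0.8, 0.6], [0.6, 0.8]] @ diag([4.467690295649413, 4.145894767376526]) @ [[0.25,  -0.12,  0.96], [-0.91,  0.30,  0.28]]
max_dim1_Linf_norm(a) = 3.51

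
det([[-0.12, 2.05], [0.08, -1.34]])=-0.003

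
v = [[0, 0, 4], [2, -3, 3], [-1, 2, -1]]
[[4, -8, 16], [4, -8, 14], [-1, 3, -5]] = v @ [[2, -1, 1], [1, 0, 0], [1, -2, 4]]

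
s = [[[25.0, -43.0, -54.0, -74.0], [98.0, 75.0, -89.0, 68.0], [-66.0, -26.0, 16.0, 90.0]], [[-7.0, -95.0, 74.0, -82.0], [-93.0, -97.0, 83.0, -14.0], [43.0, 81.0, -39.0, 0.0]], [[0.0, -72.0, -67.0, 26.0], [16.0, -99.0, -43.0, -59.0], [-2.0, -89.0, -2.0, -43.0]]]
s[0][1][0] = 98.0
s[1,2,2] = -39.0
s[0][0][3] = -74.0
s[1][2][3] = 0.0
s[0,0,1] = -43.0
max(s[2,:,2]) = -2.0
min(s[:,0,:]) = -95.0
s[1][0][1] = -95.0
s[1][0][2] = 74.0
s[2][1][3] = -59.0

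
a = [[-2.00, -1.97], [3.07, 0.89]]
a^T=[[-2.00, 3.07], [-1.97, 0.89]]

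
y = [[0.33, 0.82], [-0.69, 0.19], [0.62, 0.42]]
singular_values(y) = [1.15, 0.72]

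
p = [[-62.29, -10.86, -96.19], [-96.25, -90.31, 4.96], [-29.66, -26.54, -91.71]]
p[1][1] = -90.31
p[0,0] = -62.29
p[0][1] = -10.86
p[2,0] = -29.66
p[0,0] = -62.29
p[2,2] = -91.71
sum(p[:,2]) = -182.94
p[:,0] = [-62.29, -96.25, -29.66]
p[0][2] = -96.19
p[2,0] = -29.66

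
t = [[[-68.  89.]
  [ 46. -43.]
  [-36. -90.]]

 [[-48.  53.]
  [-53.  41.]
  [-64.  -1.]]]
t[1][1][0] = -53.0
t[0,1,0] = 46.0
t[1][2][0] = -64.0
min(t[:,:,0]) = -68.0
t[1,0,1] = 53.0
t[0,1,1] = -43.0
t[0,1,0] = 46.0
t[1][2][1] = -1.0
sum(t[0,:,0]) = -58.0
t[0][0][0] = -68.0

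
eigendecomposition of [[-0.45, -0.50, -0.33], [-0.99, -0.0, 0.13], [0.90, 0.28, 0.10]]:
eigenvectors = [[0.4, 0.10, -0.38], [0.65, -0.61, 0.86], [-0.65, 0.78, -0.35]]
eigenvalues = [-0.73, 0.0, 0.38]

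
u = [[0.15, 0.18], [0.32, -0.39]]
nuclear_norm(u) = 0.74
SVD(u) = [[0.11,-0.99], [-0.99,-0.11]] @ diag([0.5068918297539801, 0.22904294996498392]) @ [[-0.60,0.80],[-0.80,-0.60]]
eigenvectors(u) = [[0.89, -0.27], [0.45, 0.96]]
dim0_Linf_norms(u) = [0.32, 0.39]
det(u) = -0.12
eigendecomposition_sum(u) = [[0.21, 0.06], [0.11, 0.03]] + [[-0.06, 0.12],  [0.21, -0.42]]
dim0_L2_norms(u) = [0.35, 0.43]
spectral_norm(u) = 0.51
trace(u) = -0.24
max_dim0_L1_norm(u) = 0.57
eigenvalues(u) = [0.24, -0.48]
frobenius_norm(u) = 0.56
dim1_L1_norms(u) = [0.33, 0.71]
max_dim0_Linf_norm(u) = 0.39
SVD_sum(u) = [[-0.03, 0.04],[0.3, -0.4]] + [[0.18,0.14], [0.02,0.01]]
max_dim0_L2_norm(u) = 0.43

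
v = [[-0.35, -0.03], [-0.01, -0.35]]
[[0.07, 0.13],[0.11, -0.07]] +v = [[-0.28, 0.1], [0.1, -0.42]]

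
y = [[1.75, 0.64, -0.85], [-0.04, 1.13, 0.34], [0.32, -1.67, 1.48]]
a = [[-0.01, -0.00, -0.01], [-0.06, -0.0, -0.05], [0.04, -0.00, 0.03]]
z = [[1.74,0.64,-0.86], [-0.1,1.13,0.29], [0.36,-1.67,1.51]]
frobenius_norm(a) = 0.09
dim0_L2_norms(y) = [1.78, 2.12, 1.74]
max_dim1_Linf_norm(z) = 1.74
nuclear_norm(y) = 5.28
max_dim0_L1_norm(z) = 3.44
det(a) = 0.00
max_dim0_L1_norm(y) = 3.44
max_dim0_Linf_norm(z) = 1.74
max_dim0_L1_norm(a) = 0.11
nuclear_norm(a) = 0.10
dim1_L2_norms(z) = [2.04, 1.17, 2.28]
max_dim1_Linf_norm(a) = 0.06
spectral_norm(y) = 2.61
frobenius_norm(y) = 3.27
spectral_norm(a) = 0.09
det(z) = 4.18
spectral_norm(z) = 2.62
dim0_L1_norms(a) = [0.11, 0.0, 0.09]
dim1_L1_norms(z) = [3.24, 1.52, 3.54]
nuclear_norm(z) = 5.28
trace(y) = 4.36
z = y + a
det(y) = 4.28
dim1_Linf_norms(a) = [0.01, 0.06, 0.04]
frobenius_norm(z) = 3.28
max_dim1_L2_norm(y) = 2.25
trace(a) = 0.02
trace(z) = 4.38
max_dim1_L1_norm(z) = 3.54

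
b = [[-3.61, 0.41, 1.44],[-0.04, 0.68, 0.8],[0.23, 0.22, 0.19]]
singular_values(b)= [3.93, 1.03, 0.0]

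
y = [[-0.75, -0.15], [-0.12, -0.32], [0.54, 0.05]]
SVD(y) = [[-0.8, 0.07], [-0.2, -0.97], [0.56, -0.24]] @ diag([0.9534108385945036, 0.2948012429596011]) @ [[0.98, 0.22], [-0.22, 0.98]]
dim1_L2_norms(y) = [0.76, 0.34, 0.54]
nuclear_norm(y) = 1.25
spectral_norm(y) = 0.95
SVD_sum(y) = [[-0.75, -0.17], [-0.18, -0.04], [0.52, 0.12]] + [[-0.00,0.02], [0.06,-0.28], [0.02,-0.07]]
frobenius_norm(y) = 1.00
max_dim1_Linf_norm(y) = 0.75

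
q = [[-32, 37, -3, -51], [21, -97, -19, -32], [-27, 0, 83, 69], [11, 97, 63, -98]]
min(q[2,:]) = -27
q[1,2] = -19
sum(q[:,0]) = -27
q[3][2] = 63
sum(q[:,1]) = 37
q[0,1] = 37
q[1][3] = -32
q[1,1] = -97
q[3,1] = 97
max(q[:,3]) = 69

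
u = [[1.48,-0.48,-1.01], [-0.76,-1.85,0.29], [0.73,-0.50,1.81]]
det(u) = -7.251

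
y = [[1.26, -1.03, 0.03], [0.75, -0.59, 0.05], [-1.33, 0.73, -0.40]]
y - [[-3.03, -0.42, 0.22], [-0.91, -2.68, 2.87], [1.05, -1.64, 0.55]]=[[4.29,-0.61,-0.19],[1.66,2.09,-2.82],[-2.38,2.37,-0.95]]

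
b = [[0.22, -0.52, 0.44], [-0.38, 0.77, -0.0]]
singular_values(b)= [1.06, 0.36]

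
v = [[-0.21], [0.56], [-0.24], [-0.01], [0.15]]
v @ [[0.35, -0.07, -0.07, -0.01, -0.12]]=[[-0.07, 0.01, 0.01, 0.00, 0.03], [0.20, -0.04, -0.04, -0.01, -0.07], [-0.08, 0.02, 0.02, 0.0, 0.03], [-0.0, 0.0, 0.0, 0.0, 0.0], [0.05, -0.01, -0.01, -0.0, -0.02]]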